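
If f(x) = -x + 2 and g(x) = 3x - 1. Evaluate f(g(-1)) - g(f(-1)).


f(g(-1)) = 6
g(f(-1)) = 8
Difference = -2

-2


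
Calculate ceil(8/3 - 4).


8/3 = 2.6667
2.6667 - 4 = -1.3333
ceil(-1.3333) = -1

-1


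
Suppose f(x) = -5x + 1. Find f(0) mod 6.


f(0) = 1
1 mod 6 = 1

1


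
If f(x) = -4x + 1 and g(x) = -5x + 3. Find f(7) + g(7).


f(7) = -27
g(7) = -32
Sum = -59

-59


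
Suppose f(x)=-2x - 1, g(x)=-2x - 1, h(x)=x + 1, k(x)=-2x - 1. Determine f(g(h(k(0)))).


1


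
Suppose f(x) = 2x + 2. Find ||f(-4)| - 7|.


1


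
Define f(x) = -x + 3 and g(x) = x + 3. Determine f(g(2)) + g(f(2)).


f(g(2)) = -2
g(f(2)) = 4
Sum = 2

2


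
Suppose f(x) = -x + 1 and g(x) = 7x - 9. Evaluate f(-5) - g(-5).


50


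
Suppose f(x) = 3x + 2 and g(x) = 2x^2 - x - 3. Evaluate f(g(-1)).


2


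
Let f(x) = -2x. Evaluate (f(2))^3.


f(2) = -4
(-4)^3 = -64

-64


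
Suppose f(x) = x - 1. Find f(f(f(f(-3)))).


f(-3) = -4
f(-4) = -5
f(-5) = -6
f(-6) = -7

-7


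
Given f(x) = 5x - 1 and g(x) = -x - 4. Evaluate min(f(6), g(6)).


f(6) = 29
g(6) = -10
min = -10

-10


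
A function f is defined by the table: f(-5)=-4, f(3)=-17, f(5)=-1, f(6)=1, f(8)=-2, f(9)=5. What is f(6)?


1


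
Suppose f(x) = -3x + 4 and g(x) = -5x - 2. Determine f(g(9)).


g(9) = -47
f(-47) = 145

145


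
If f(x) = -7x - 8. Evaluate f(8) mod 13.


f(8) = -64
-64 mod 13 = 1

1


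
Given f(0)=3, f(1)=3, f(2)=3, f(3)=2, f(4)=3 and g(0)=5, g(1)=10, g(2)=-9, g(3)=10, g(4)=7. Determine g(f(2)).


f(2) = 3
g(3) = 10

10


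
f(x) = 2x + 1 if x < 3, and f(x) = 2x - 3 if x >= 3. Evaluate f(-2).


-2 satisfies x < 3
f(-2) = -3

-3


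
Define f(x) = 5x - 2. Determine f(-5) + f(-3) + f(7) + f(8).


f(-5) = -27
f(-3) = -17
f(7) = 33
f(8) = 38
Sum = 27

27


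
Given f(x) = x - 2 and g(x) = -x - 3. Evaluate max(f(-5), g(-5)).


f(-5) = -7
g(-5) = 2
max = 2

2


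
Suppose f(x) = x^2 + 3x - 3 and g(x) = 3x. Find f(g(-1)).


g(-1) = -3
f(-3) = 1*(-3)^2 + 3*(-3) - 3 = -3

-3


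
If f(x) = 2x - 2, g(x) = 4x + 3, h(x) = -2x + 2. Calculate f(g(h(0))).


h(0) = 2
g(2) = 11
f(11) = 20

20


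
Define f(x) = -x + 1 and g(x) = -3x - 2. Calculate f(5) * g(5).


f(5) = -4
g(5) = -17
Product = 68

68


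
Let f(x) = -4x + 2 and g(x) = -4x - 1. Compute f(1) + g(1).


f(1) = -2
g(1) = -5
Sum = -7

-7


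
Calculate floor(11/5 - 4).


11/5 = 2.2
2.2 - 4 = -1.8
floor(-1.8) = -2

-2


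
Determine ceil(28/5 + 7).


28/5 = 5.6
5.6 + 7 = 12.6
ceil(12.6) = 13

13


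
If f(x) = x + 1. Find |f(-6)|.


f(-6) = -5
|-5| = 5

5


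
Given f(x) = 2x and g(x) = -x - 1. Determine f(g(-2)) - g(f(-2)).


f(g(-2)) = 2
g(f(-2)) = 3
Difference = -1

-1


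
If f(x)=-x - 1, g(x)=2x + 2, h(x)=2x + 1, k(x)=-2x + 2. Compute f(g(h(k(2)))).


3


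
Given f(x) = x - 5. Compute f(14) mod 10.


f(14) = 9
9 mod 10 = 9

9


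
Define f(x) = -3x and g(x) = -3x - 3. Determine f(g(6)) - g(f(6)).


f(g(6)) = 63
g(f(6)) = 51
Difference = 12

12


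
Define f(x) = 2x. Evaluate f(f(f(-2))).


-16


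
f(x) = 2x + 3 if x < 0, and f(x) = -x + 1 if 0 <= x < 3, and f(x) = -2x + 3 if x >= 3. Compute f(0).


0 satisfies 0 <= x < 3
f(0) = 1

1


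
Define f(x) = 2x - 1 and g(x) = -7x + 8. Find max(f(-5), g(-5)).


f(-5) = -11
g(-5) = 43
max = 43

43


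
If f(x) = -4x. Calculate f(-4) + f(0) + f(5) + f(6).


f(-4) = 16
f(0) = 0
f(5) = -20
f(6) = -24
Sum = -28

-28


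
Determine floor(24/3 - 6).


2


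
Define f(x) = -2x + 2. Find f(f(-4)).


-18


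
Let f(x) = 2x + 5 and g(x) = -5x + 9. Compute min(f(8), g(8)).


-31


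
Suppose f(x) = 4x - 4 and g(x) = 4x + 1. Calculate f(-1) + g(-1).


-11


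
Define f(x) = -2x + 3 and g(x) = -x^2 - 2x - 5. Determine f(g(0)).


g(0) = -5
f(-5) = 13

13


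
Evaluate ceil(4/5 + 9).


10


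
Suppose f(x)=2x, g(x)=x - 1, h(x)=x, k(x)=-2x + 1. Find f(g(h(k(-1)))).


k(-1) = 3
h(3) = 3
g(3) = 2
f(2) = 4

4


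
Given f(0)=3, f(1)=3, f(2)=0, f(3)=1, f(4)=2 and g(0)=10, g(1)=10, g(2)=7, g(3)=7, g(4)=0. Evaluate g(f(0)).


f(0) = 3
g(3) = 7

7


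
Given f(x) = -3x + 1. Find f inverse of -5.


Solve -3x + 1 = -5
x = (-5 - 1) / (-3) = 2

2


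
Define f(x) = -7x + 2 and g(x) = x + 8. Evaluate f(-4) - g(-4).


f(-4) = 30
g(-4) = 4
Difference = 26

26


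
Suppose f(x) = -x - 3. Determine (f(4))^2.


f(4) = -7
(-7)^2 = 49

49


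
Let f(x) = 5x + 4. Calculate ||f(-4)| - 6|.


f(-4) = -16
|-16| = 16
|16 - 6| = 10

10


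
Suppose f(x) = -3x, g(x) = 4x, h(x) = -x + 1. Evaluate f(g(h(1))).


h(1) = 0
g(0) = 0
f(0) = 0

0


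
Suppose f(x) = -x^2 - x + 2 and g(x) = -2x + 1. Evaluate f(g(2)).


g(2) = -3
f(-3) = (-1)*(-3)^2 - 1*(-3) + 2 = -4

-4


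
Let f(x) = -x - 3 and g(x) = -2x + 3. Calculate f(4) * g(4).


f(4) = -7
g(4) = -5
Product = 35

35


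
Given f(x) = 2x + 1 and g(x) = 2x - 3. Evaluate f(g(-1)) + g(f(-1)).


f(g(-1)) = -9
g(f(-1)) = -5
Sum = -14

-14


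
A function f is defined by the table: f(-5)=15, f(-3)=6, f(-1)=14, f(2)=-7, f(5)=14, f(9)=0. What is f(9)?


Reading from the table at x = 9

0


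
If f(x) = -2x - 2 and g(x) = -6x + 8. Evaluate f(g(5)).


g(5) = -22
f(-22) = 42

42


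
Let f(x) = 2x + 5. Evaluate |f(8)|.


f(8) = 21
|21| = 21

21


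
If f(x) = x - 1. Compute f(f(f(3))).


f(3) = 2
f(2) = 1
f(1) = 0

0


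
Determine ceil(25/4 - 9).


25/4 = 6.25
6.25 - 9 = -2.75
ceil(-2.75) = -2

-2


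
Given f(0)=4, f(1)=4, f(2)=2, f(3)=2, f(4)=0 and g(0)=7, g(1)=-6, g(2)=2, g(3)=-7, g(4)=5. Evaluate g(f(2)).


2


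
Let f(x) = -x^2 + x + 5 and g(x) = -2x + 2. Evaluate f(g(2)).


g(2) = -2
f(-2) = (-1)*(-2)^2 + 1*(-2) + 5 = -1

-1


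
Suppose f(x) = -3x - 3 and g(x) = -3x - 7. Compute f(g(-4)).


g(-4) = 5
f(5) = -18

-18


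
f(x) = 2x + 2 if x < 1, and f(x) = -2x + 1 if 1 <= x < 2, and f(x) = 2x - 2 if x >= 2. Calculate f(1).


1 satisfies 1 <= x < 2
f(1) = -1

-1


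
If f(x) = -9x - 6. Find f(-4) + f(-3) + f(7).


f(-4) = 30
f(-3) = 21
f(7) = -69
Sum = -18

-18


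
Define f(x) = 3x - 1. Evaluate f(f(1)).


f(1) = 2
f(2) = 5

5


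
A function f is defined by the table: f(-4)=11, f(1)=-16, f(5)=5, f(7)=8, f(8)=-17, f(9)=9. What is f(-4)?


Reading from the table at x = -4

11


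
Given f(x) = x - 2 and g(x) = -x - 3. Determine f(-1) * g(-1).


f(-1) = -3
g(-1) = -2
Product = 6

6


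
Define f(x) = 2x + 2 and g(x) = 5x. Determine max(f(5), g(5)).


f(5) = 12
g(5) = 25
max = 25

25


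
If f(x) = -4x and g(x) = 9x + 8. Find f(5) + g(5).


f(5) = -20
g(5) = 53
Sum = 33

33


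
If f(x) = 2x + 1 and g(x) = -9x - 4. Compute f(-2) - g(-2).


f(-2) = -3
g(-2) = 14
Difference = -17

-17


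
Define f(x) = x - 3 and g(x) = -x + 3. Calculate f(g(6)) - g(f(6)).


f(g(6)) = -6
g(f(6)) = 0
Difference = -6

-6


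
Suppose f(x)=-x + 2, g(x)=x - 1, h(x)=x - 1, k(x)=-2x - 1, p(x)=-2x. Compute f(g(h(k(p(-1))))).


p(-1) = 2
k(2) = -5
h(-5) = -6
g(-6) = -7
f(-7) = 9

9


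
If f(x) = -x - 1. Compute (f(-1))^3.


f(-1) = 0
(0)^3 = 0

0


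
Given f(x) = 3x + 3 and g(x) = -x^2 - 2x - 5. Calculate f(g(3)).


g(3) = -20
f(-20) = -57

-57


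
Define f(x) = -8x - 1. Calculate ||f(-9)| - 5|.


f(-9) = 71
|71| = 71
|71 - 5| = 66

66


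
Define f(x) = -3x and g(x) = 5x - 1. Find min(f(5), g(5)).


-15


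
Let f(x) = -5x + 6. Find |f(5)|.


f(5) = -19
|-19| = 19

19


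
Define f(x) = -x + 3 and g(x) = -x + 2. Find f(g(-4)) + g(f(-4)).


-8


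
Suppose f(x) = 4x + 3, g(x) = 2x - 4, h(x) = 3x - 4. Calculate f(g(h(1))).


h(1) = -1
g(-1) = -6
f(-6) = -21

-21


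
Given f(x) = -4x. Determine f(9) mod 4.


f(9) = -36
-36 mod 4 = 0

0


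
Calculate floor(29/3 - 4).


5


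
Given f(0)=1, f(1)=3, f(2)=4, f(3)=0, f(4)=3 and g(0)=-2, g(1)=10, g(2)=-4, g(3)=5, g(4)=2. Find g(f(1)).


f(1) = 3
g(3) = 5

5


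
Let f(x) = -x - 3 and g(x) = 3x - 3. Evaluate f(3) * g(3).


-36


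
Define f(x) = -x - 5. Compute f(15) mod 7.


1


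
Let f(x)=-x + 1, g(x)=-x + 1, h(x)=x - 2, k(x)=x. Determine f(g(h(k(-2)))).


k(-2) = -2
h(-2) = -4
g(-4) = 5
f(5) = -4

-4


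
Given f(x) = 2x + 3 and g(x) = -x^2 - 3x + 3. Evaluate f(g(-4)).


1


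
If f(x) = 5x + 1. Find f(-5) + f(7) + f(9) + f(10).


f(-5) = -24
f(7) = 36
f(9) = 46
f(10) = 51
Sum = 109

109


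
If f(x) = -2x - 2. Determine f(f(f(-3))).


18


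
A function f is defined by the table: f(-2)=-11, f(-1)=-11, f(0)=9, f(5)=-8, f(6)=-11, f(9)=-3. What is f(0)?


9


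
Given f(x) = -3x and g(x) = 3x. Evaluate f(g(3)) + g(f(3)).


f(g(3)) = -27
g(f(3)) = -27
Sum = -54

-54


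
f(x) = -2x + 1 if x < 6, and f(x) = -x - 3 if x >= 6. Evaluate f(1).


1 satisfies x < 6
f(1) = -1

-1


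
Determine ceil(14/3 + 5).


14/3 = 4.6667
4.6667 + 5 = 9.6667
ceil(9.6667) = 10

10


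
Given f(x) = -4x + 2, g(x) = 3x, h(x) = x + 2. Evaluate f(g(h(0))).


h(0) = 2
g(2) = 6
f(6) = -22

-22


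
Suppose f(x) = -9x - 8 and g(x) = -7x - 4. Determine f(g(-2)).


-98


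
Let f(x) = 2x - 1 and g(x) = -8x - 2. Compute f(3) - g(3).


31


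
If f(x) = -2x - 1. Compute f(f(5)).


f(5) = -11
f(-11) = 21

21


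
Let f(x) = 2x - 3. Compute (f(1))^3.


f(1) = -1
(-1)^3 = -1

-1


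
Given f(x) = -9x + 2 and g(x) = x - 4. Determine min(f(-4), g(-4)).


f(-4) = 38
g(-4) = -8
min = -8

-8


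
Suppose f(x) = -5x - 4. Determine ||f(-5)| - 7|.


f(-5) = 21
|21| = 21
|21 - 7| = 14

14


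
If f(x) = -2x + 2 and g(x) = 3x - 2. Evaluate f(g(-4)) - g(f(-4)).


f(g(-4)) = 30
g(f(-4)) = 28
Difference = 2

2


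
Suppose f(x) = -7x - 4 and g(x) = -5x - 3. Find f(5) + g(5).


f(5) = -39
g(5) = -28
Sum = -67

-67


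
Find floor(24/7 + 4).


24/7 = 3.4286
3.4286 + 4 = 7.4286
floor(7.4286) = 7

7


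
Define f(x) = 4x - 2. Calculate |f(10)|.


f(10) = 38
|38| = 38

38


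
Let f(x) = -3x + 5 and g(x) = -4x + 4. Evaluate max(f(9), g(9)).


f(9) = -22
g(9) = -32
max = -22

-22


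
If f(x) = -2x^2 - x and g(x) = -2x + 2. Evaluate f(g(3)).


g(3) = -4
f(-4) = (-2)*(-4)^2 - 1*(-4) = -28

-28


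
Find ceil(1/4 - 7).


1/4 = 0.25
0.25 - 7 = -6.75
ceil(-6.75) = -6

-6


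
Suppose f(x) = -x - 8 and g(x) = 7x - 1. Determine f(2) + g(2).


3


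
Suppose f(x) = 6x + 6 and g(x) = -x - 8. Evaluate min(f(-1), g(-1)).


f(-1) = 0
g(-1) = -7
min = -7

-7


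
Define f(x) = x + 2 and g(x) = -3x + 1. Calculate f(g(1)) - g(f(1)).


f(g(1)) = 0
g(f(1)) = -8
Difference = 8

8


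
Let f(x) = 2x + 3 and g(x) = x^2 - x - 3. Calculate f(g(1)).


g(1) = -3
f(-3) = -3

-3


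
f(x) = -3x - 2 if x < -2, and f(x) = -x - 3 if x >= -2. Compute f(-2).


-2 satisfies x >= -2
f(-2) = -1

-1


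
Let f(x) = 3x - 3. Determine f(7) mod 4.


f(7) = 18
18 mod 4 = 2

2


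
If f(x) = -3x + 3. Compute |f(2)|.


f(2) = -3
|-3| = 3

3


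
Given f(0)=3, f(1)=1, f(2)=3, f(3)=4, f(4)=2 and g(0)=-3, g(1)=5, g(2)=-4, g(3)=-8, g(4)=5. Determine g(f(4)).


f(4) = 2
g(2) = -4

-4


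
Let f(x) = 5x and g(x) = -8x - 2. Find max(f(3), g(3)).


f(3) = 15
g(3) = -26
max = 15

15


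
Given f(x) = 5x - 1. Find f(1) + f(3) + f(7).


f(1) = 4
f(3) = 14
f(7) = 34
Sum = 52

52


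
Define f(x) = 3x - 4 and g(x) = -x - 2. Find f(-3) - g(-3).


f(-3) = -13
g(-3) = 1
Difference = -14

-14


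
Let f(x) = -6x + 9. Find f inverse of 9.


Solve -6x + 9 = 9
x = (9 - 9) / (-6) = 0

0


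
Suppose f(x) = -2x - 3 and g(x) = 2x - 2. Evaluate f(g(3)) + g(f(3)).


f(g(3)) = -11
g(f(3)) = -20
Sum = -31

-31


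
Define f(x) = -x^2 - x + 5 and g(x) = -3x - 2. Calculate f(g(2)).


-51


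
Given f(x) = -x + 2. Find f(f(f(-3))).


f(-3) = 5
f(5) = -3
f(-3) = 5

5


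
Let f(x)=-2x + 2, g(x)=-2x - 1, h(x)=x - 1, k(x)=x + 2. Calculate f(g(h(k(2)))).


k(2) = 4
h(4) = 3
g(3) = -7
f(-7) = 16

16


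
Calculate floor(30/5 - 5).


30/5 = 6
6 - 5 = 1
floor(1) = 1

1


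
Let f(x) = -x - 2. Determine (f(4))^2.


f(4) = -6
(-6)^2 = 36

36


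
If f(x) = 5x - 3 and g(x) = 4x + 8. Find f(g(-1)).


17


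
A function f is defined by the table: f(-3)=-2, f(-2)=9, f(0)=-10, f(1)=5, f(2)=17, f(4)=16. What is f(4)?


Reading from the table at x = 4

16


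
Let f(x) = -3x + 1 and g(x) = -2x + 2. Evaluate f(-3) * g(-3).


80


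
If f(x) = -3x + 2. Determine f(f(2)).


f(2) = -4
f(-4) = 14

14


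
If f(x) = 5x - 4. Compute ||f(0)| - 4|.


0


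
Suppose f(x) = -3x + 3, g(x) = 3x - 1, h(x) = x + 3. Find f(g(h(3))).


h(3) = 6
g(6) = 17
f(17) = -48

-48


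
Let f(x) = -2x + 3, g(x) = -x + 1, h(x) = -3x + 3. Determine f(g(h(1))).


1


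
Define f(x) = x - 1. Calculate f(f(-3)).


f(-3) = -4
f(-4) = -5

-5


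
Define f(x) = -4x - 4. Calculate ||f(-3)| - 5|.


f(-3) = 8
|8| = 8
|8 - 5| = 3

3


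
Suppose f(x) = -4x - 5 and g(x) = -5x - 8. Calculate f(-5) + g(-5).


f(-5) = 15
g(-5) = 17
Sum = 32

32


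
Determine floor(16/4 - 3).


16/4 = 4
4 - 3 = 1
floor(1) = 1

1


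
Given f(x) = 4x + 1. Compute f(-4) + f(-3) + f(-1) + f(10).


f(-4) = -15
f(-3) = -11
f(-1) = -3
f(10) = 41
Sum = 12

12


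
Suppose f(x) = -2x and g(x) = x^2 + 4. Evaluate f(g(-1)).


g(-1) = 5
f(5) = -10

-10


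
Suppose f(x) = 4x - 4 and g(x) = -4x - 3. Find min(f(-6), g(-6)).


f(-6) = -28
g(-6) = 21
min = -28

-28


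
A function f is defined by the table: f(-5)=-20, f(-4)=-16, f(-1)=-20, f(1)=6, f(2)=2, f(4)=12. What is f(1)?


Reading from the table at x = 1

6


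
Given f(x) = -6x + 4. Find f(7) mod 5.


f(7) = -38
-38 mod 5 = 2

2


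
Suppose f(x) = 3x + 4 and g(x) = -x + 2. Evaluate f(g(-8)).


34


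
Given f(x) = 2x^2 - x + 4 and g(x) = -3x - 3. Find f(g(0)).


g(0) = -3
f(-3) = 2*(-3)^2 - 1*(-3) + 4 = 25

25


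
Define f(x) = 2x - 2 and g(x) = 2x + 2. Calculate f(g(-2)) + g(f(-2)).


f(g(-2)) = -6
g(f(-2)) = -10
Sum = -16

-16


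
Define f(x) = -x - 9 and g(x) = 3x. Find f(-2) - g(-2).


f(-2) = -7
g(-2) = -6
Difference = -1

-1


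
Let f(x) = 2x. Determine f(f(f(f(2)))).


32


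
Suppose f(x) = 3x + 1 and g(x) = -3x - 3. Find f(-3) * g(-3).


f(-3) = -8
g(-3) = 6
Product = -48

-48


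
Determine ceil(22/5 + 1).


22/5 = 4.4
4.4 + 1 = 5.4
ceil(5.4) = 6

6


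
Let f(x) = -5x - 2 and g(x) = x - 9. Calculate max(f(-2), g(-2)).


f(-2) = 8
g(-2) = -11
max = 8

8


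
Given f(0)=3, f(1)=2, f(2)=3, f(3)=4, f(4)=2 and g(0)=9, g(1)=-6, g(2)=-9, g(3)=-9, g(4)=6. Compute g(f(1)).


f(1) = 2
g(2) = -9

-9


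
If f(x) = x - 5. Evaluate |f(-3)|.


f(-3) = -8
|-8| = 8

8


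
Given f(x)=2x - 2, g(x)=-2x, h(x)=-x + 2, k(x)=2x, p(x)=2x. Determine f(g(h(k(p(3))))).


38


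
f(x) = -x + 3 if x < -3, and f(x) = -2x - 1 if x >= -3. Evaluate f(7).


7 satisfies x >= -3
f(7) = -15

-15


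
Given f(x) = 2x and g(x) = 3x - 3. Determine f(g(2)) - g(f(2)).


f(g(2)) = 6
g(f(2)) = 9
Difference = -3

-3


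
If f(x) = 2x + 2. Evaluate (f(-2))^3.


f(-2) = -2
(-2)^3 = -8

-8


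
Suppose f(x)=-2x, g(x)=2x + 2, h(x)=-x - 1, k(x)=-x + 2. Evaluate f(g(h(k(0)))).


k(0) = 2
h(2) = -3
g(-3) = -4
f(-4) = 8

8


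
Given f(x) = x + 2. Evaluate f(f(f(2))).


f(2) = 4
f(4) = 6
f(6) = 8

8


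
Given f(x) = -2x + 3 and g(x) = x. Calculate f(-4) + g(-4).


f(-4) = 11
g(-4) = -4
Sum = 7

7


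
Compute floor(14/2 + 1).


14/2 = 7
7 + 1 = 8
floor(8) = 8

8


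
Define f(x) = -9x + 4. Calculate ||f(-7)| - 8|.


f(-7) = 67
|67| = 67
|67 - 8| = 59

59


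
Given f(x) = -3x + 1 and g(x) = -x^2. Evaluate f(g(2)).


g(2) = -4
f(-4) = 13

13


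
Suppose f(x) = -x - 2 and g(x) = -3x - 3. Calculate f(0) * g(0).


f(0) = -2
g(0) = -3
Product = 6

6


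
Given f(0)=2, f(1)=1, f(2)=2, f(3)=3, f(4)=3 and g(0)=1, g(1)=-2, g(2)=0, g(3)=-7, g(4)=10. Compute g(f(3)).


f(3) = 3
g(3) = -7

-7


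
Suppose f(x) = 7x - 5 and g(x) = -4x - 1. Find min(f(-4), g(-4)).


f(-4) = -33
g(-4) = 15
min = -33

-33


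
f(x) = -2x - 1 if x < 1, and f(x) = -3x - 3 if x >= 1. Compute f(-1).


-1 satisfies x < 1
f(-1) = 1

1


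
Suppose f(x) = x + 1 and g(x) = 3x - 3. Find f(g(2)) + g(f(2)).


f(g(2)) = 4
g(f(2)) = 6
Sum = 10

10


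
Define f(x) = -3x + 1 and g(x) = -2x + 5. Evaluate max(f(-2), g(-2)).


9


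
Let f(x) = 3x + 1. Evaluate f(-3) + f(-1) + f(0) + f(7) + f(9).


f(-3) = -8
f(-1) = -2
f(0) = 1
f(7) = 22
f(9) = 28
Sum = 41

41


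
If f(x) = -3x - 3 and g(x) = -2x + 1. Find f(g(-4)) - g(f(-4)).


-13


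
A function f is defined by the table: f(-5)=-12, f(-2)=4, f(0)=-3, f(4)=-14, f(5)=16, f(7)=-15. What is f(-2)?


Reading from the table at x = -2

4


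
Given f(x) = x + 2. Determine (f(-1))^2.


1


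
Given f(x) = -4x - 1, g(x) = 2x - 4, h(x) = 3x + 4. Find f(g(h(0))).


h(0) = 4
g(4) = 4
f(4) = -17

-17


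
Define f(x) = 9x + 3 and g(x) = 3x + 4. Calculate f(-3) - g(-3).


f(-3) = -24
g(-3) = -5
Difference = -19

-19


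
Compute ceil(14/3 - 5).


14/3 = 4.6667
4.6667 - 5 = -0.3333
ceil(-0.3333) = 0

0


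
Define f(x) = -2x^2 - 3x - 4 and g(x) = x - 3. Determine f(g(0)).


g(0) = -3
f(-3) = (-2)*(-3)^2 - 3*(-3) - 4 = -13

-13


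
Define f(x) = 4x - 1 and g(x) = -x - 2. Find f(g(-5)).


g(-5) = 3
f(3) = 11

11


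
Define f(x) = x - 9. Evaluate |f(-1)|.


f(-1) = -10
|-10| = 10

10


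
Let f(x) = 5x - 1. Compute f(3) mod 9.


f(3) = 14
14 mod 9 = 5

5


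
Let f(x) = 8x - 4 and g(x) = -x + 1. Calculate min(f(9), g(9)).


f(9) = 68
g(9) = -8
min = -8

-8


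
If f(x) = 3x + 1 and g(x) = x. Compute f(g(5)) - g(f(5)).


f(g(5)) = 16
g(f(5)) = 16
Difference = 0

0


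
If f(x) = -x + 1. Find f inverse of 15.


Solve -x + 1 = 15
x = (15 - 1) / (-1) = -14

-14


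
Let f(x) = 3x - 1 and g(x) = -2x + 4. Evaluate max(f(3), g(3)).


8


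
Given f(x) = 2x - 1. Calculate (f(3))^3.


125


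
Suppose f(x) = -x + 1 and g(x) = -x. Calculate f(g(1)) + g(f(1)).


f(g(1)) = 2
g(f(1)) = 0
Sum = 2

2


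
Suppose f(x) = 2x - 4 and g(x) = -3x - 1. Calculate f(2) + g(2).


-7


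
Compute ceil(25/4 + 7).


14


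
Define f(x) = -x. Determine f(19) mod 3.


f(19) = -19
-19 mod 3 = 2

2


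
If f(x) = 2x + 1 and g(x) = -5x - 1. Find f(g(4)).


g(4) = -21
f(-21) = -41

-41


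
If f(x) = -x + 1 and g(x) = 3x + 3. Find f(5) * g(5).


f(5) = -4
g(5) = 18
Product = -72

-72


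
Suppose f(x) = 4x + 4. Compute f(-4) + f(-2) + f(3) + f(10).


f(-4) = -12
f(-2) = -4
f(3) = 16
f(10) = 44
Sum = 44

44


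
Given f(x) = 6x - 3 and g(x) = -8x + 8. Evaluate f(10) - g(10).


f(10) = 57
g(10) = -72
Difference = 129

129


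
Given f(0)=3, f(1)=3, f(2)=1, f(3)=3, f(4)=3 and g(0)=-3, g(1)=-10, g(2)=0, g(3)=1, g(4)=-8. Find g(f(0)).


f(0) = 3
g(3) = 1

1


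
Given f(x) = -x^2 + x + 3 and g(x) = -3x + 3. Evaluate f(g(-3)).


g(-3) = 12
f(12) = (-1)*(12)^2 + 1*(12) + 3 = -129

-129


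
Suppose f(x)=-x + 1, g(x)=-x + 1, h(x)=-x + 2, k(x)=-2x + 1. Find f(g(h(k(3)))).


k(3) = -5
h(-5) = 7
g(7) = -6
f(-6) = 7

7


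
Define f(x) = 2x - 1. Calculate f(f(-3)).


f(-3) = -7
f(-7) = -15

-15


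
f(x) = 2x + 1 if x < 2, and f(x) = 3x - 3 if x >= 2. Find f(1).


1 satisfies x < 2
f(1) = 3

3


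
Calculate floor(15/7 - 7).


15/7 = 2.1429
2.1429 - 7 = -4.8571
floor(-4.8571) = -5

-5


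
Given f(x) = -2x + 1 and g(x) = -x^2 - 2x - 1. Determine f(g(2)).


g(2) = -9
f(-9) = 19

19


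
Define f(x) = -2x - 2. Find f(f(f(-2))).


f(-2) = 2
f(2) = -6
f(-6) = 10

10


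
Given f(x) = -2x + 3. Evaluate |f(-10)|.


f(-10) = 23
|23| = 23

23


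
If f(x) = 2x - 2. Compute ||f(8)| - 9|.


5


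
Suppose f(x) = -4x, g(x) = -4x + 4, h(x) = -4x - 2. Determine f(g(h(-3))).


144


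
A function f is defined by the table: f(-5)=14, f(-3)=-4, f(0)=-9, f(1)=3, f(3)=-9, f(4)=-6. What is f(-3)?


Reading from the table at x = -3

-4


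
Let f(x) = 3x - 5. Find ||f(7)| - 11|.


f(7) = 16
|16| = 16
|16 - 11| = 5

5


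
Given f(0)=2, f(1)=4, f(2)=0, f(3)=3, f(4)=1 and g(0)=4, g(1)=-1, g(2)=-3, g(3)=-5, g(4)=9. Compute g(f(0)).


f(0) = 2
g(2) = -3

-3


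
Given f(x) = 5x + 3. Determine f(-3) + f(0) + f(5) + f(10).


f(-3) = -12
f(0) = 3
f(5) = 28
f(10) = 53
Sum = 72

72


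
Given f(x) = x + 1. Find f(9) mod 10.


f(9) = 10
10 mod 10 = 0

0


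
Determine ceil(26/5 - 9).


26/5 = 5.2
5.2 - 9 = -3.8
ceil(-3.8) = -3

-3


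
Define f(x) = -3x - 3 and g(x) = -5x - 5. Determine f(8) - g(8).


f(8) = -27
g(8) = -45
Difference = 18

18


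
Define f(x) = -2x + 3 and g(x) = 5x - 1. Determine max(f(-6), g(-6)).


f(-6) = 15
g(-6) = -31
max = 15

15


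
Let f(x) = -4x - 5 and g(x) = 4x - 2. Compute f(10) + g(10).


-7


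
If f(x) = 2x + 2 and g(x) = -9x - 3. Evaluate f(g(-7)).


122


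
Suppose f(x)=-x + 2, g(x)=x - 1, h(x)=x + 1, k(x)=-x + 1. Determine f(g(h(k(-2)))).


k(-2) = 3
h(3) = 4
g(4) = 3
f(3) = -1

-1


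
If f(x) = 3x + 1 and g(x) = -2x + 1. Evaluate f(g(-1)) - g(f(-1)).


5


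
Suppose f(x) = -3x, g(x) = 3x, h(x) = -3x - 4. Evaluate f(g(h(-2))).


h(-2) = 2
g(2) = 6
f(6) = -18

-18


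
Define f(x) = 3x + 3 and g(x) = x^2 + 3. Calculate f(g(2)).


g(2) = 7
f(7) = 24

24


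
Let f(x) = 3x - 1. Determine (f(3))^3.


512


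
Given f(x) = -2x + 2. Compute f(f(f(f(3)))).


f(3) = -4
f(-4) = 10
f(10) = -18
f(-18) = 38

38


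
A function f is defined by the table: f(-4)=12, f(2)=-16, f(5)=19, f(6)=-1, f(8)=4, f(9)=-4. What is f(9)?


Reading from the table at x = 9

-4


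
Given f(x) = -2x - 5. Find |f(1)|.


f(1) = -7
|-7| = 7

7


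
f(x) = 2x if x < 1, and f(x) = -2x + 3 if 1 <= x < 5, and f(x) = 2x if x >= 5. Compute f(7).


7 satisfies x >= 5
f(7) = 14

14


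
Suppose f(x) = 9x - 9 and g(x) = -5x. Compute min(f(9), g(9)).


f(9) = 72
g(9) = -45
min = -45

-45


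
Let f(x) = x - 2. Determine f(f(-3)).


-7


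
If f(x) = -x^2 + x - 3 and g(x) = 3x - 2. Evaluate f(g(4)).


g(4) = 10
f(10) = (-1)*(10)^2 + 1*(10) - 3 = -93

-93


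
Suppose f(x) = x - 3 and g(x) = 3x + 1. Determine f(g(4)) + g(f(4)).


14


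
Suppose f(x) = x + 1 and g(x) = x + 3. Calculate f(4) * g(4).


f(4) = 5
g(4) = 7
Product = 35

35


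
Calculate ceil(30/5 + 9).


30/5 = 6
6 + 9 = 15
ceil(15) = 15

15


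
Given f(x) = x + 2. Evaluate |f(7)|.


9


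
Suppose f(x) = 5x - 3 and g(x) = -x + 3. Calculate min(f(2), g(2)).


f(2) = 7
g(2) = 1
min = 1

1


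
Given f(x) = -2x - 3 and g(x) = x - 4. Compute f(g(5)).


-5


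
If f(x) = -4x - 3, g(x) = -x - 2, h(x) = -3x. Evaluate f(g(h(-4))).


h(-4) = 12
g(12) = -14
f(-14) = 53

53


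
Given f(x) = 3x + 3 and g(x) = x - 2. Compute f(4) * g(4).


f(4) = 15
g(4) = 2
Product = 30

30


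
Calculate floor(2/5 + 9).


2/5 = 0.4
0.4 + 9 = 9.4
floor(9.4) = 9

9


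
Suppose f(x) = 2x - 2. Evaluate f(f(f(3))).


10


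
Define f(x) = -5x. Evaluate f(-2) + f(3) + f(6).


f(-2) = 10
f(3) = -15
f(6) = -30
Sum = -35

-35


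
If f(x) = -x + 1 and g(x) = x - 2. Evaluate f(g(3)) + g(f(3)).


f(g(3)) = 0
g(f(3)) = -4
Sum = -4

-4


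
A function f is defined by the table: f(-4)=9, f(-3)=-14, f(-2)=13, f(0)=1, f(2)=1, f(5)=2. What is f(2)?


1


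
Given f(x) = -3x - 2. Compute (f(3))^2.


121


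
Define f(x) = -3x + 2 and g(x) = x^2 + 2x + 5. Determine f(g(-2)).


g(-2) = 5
f(5) = -13

-13


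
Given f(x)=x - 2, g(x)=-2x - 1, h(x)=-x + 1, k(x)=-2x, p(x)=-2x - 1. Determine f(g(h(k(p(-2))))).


-17


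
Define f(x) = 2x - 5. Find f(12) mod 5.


f(12) = 19
19 mod 5 = 4

4


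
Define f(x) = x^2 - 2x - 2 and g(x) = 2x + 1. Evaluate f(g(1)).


g(1) = 3
f(3) = 1*(3)^2 - 2*(3) - 2 = 1

1


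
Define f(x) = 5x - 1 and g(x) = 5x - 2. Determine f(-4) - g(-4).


f(-4) = -21
g(-4) = -22
Difference = 1

1


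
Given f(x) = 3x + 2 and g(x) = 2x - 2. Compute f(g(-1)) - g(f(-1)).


-6


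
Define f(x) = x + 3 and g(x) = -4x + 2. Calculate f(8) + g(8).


f(8) = 11
g(8) = -30
Sum = -19

-19


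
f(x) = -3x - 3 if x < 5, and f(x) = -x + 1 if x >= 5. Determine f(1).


1 satisfies x < 5
f(1) = -6

-6


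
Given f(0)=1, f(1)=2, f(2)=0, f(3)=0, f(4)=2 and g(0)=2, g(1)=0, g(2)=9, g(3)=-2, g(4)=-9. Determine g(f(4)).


f(4) = 2
g(2) = 9

9


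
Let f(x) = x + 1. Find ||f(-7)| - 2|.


f(-7) = -6
|-6| = 6
|6 - 2| = 4

4


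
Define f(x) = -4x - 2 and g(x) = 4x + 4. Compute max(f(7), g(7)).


f(7) = -30
g(7) = 32
max = 32

32


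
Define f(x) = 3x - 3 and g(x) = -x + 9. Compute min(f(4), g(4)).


f(4) = 9
g(4) = 5
min = 5

5


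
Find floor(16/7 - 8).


16/7 = 2.2857
2.2857 - 8 = -5.7143
floor(-5.7143) = -6

-6


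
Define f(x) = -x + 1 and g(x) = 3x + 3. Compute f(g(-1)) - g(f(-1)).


-8


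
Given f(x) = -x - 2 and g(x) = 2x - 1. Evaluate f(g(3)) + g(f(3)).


f(g(3)) = -7
g(f(3)) = -11
Sum = -18

-18


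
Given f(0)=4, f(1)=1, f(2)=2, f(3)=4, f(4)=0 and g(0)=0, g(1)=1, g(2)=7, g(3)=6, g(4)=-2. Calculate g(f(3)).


f(3) = 4
g(4) = -2

-2


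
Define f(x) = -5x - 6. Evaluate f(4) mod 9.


f(4) = -26
-26 mod 9 = 1

1


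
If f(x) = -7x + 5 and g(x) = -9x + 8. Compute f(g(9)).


516


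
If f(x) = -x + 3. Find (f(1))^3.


8


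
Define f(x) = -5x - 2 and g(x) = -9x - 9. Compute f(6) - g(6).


f(6) = -32
g(6) = -63
Difference = 31

31


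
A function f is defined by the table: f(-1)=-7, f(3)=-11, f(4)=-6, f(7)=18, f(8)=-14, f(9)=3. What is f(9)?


Reading from the table at x = 9

3


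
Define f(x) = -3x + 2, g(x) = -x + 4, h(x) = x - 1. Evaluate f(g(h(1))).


h(1) = 0
g(0) = 4
f(4) = -10

-10


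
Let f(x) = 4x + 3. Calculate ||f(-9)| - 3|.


f(-9) = -33
|-33| = 33
|33 - 3| = 30

30


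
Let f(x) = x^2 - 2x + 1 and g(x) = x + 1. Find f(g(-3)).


g(-3) = -2
f(-2) = 1*(-2)^2 - 2*(-2) + 1 = 9

9


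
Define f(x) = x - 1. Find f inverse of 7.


Solve x - 1 = 7
x = (7 + 1) / 1 = 8

8


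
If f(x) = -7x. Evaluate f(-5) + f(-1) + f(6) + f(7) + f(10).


f(-5) = 35
f(-1) = 7
f(6) = -42
f(7) = -49
f(10) = -70
Sum = -119

-119


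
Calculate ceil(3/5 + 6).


3/5 = 0.6
0.6 + 6 = 6.6
ceil(6.6) = 7

7


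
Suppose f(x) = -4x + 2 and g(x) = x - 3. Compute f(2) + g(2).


-7


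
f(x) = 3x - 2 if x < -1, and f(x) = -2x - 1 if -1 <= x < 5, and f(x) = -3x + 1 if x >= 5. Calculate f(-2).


-2 satisfies x < -1
f(-2) = -8

-8


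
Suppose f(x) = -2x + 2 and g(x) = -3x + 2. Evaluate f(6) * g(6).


f(6) = -10
g(6) = -16
Product = 160

160


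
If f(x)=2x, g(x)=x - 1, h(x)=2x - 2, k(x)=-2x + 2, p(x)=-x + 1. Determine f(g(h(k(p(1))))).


p(1) = 0
k(0) = 2
h(2) = 2
g(2) = 1
f(1) = 2

2


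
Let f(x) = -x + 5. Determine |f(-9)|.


14


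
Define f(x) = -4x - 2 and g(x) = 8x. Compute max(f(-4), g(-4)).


14


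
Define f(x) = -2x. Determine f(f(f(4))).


f(4) = -8
f(-8) = 16
f(16) = -32

-32


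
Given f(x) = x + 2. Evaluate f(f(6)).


10


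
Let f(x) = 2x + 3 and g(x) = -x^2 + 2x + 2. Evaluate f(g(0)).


g(0) = 2
f(2) = 7

7


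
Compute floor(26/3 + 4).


26/3 = 8.6667
8.6667 + 4 = 12.6667
floor(12.6667) = 12

12


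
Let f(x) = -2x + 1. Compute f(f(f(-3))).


f(-3) = 7
f(7) = -13
f(-13) = 27

27


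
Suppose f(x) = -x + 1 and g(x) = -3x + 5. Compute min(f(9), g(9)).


f(9) = -8
g(9) = -22
min = -22

-22


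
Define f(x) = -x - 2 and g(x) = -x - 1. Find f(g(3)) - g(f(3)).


f(g(3)) = 2
g(f(3)) = 4
Difference = -2

-2


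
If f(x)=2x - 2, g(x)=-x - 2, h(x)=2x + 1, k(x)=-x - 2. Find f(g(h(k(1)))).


4


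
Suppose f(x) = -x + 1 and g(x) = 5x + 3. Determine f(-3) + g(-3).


f(-3) = 4
g(-3) = -12
Sum = -8

-8


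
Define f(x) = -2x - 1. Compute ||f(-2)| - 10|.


f(-2) = 3
|3| = 3
|3 - 10| = 7

7


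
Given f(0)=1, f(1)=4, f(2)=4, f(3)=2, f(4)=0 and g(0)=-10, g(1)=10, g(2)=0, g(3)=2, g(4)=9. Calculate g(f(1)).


f(1) = 4
g(4) = 9

9


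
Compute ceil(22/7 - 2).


22/7 = 3.1429
3.1429 - 2 = 1.1429
ceil(1.1429) = 2

2


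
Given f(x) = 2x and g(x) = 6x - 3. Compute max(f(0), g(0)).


f(0) = 0
g(0) = -3
max = 0

0


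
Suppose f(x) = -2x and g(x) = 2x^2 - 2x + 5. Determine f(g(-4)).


-90


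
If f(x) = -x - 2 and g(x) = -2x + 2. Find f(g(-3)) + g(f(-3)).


f(g(-3)) = -10
g(f(-3)) = 0
Sum = -10

-10


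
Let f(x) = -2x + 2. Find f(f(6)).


f(6) = -10
f(-10) = 22

22


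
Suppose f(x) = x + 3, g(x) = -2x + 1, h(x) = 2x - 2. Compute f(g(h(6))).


h(6) = 10
g(10) = -19
f(-19) = -16

-16


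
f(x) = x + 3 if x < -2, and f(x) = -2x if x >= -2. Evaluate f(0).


0 satisfies x >= -2
f(0) = 0

0


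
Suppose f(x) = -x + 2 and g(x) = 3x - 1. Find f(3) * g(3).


f(3) = -1
g(3) = 8
Product = -8

-8


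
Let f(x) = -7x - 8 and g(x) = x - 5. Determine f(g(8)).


g(8) = 3
f(3) = -29

-29


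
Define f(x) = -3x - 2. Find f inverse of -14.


4


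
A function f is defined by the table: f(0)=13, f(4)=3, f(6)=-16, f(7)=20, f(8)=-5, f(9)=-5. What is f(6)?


Reading from the table at x = 6

-16


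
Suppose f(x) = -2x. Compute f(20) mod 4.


0


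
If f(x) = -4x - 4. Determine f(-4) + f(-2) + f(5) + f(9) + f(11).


f(-4) = 12
f(-2) = 4
f(5) = -24
f(9) = -40
f(11) = -48
Sum = -96

-96


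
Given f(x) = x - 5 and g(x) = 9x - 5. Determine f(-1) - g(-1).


f(-1) = -6
g(-1) = -14
Difference = 8

8


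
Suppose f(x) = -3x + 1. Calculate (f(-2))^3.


343


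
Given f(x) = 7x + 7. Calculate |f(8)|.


f(8) = 63
|63| = 63

63


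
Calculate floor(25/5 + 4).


25/5 = 5
5 + 4 = 9
floor(9) = 9

9


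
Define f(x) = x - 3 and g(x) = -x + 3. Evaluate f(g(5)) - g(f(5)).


f(g(5)) = -5
g(f(5)) = 1
Difference = -6

-6


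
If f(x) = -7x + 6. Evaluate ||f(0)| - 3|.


f(0) = 6
|6| = 6
|6 - 3| = 3

3


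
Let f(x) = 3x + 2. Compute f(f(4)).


f(4) = 14
f(14) = 44

44


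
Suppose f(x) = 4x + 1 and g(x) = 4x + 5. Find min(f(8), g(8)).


f(8) = 33
g(8) = 37
min = 33

33


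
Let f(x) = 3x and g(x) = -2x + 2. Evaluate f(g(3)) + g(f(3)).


f(g(3)) = -12
g(f(3)) = -16
Sum = -28

-28


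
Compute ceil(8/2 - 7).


-3


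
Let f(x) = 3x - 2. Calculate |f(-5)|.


f(-5) = -17
|-17| = 17

17


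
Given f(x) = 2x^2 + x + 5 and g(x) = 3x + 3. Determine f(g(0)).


g(0) = 3
f(3) = 2*(3)^2 + 1*(3) + 5 = 26

26


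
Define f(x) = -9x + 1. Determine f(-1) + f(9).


f(-1) = 10
f(9) = -80
Sum = -70

-70


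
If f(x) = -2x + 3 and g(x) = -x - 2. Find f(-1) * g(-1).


-5


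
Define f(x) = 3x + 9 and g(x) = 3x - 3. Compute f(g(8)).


g(8) = 21
f(21) = 72

72


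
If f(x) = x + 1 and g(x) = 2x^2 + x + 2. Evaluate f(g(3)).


24


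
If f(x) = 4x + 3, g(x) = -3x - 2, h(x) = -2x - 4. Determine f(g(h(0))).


43


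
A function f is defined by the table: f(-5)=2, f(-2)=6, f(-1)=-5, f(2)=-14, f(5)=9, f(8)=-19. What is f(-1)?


Reading from the table at x = -1

-5


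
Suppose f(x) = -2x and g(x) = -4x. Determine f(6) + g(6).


f(6) = -12
g(6) = -24
Sum = -36

-36


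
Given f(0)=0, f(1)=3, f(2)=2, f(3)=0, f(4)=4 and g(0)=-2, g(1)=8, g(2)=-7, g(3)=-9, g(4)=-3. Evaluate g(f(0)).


f(0) = 0
g(0) = -2

-2


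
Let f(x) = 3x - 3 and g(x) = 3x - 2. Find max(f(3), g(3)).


f(3) = 6
g(3) = 7
max = 7

7


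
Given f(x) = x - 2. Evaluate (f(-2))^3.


f(-2) = -4
(-4)^3 = -64

-64


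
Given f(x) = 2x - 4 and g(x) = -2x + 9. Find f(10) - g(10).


f(10) = 16
g(10) = -11
Difference = 27

27


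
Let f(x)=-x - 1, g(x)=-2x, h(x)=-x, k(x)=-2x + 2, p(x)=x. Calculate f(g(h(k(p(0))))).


p(0) = 0
k(0) = 2
h(2) = -2
g(-2) = 4
f(4) = -5

-5


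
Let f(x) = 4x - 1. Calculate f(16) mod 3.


f(16) = 63
63 mod 3 = 0

0


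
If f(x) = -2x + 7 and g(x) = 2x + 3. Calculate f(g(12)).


g(12) = 27
f(27) = -47

-47


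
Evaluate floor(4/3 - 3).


4/3 = 1.3333
1.3333 - 3 = -1.6667
floor(-1.6667) = -2

-2


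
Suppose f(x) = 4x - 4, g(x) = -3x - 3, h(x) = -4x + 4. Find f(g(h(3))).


h(3) = -8
g(-8) = 21
f(21) = 80

80


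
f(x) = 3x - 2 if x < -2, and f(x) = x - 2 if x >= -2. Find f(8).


8 satisfies x >= -2
f(8) = 6

6


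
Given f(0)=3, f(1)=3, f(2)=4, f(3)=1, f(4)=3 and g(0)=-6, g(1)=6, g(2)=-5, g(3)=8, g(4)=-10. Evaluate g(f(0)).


f(0) = 3
g(3) = 8

8


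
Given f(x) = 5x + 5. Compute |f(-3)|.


f(-3) = -10
|-10| = 10

10


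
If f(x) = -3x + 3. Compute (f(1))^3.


f(1) = 0
(0)^3 = 0

0


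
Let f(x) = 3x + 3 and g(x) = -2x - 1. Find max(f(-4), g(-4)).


f(-4) = -9
g(-4) = 7
max = 7

7


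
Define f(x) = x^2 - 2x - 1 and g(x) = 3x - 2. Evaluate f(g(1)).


g(1) = 1
f(1) = 1*(1)^2 - 2*(1) - 1 = -2

-2


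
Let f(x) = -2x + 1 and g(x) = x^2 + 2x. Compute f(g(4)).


-47


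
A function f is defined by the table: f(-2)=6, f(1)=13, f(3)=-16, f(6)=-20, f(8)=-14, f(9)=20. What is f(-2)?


Reading from the table at x = -2

6


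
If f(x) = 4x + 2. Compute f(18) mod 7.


4


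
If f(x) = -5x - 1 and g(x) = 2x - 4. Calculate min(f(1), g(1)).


f(1) = -6
g(1) = -2
min = -6

-6


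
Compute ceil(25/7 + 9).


25/7 = 3.5714
3.5714 + 9 = 12.5714
ceil(12.5714) = 13

13


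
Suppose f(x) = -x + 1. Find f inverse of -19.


Solve -x + 1 = -19
x = (-19 - 1) / (-1) = 20

20


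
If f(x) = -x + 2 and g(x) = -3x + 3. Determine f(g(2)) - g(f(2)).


2


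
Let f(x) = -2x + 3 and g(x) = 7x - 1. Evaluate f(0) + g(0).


f(0) = 3
g(0) = -1
Sum = 2

2


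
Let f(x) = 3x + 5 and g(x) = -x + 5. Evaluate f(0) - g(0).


f(0) = 5
g(0) = 5
Difference = 0

0


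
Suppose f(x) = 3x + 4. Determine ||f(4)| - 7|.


f(4) = 16
|16| = 16
|16 - 7| = 9

9


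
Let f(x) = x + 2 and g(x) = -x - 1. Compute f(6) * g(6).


f(6) = 8
g(6) = -7
Product = -56

-56


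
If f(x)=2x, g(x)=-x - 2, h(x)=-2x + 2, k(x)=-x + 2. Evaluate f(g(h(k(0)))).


k(0) = 2
h(2) = -2
g(-2) = 0
f(0) = 0

0


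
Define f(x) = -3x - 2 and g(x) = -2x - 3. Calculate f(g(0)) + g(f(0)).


f(g(0)) = 7
g(f(0)) = 1
Sum = 8

8


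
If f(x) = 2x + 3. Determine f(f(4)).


f(4) = 11
f(11) = 25

25


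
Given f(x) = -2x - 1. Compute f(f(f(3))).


f(3) = -7
f(-7) = 13
f(13) = -27

-27


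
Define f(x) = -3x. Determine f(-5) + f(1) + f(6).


-6


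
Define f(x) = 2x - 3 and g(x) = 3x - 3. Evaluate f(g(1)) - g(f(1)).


3


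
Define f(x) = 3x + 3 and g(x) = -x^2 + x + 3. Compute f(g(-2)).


g(-2) = -3
f(-3) = -6

-6


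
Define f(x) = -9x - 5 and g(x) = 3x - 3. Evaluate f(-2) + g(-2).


4


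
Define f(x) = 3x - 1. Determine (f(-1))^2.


f(-1) = -4
(-4)^2 = 16

16


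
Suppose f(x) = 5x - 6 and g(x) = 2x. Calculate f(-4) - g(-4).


f(-4) = -26
g(-4) = -8
Difference = -18

-18


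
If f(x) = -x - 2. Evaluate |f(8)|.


f(8) = -10
|-10| = 10

10


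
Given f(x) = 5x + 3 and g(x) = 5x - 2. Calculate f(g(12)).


g(12) = 58
f(58) = 293

293


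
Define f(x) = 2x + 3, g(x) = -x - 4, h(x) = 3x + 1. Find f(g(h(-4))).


h(-4) = -11
g(-11) = 7
f(7) = 17

17


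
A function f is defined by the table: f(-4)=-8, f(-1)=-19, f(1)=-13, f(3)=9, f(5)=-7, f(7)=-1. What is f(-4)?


Reading from the table at x = -4

-8


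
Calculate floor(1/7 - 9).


1/7 = 0.1429
0.1429 - 9 = -8.8571
floor(-8.8571) = -9

-9


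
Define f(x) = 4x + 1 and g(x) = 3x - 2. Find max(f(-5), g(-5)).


-17


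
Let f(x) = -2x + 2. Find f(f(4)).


f(4) = -6
f(-6) = 14

14


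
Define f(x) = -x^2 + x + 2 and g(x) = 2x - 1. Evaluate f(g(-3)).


-54


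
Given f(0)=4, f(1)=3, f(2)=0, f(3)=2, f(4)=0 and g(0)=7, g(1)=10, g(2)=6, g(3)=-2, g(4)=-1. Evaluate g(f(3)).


f(3) = 2
g(2) = 6

6


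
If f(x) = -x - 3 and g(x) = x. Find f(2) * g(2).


f(2) = -5
g(2) = 2
Product = -10

-10


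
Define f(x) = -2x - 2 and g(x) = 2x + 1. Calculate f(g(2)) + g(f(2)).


f(g(2)) = -12
g(f(2)) = -11
Sum = -23

-23


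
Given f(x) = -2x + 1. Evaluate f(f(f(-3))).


f(-3) = 7
f(7) = -13
f(-13) = 27

27


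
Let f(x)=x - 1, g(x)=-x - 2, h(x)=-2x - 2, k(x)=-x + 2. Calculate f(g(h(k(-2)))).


k(-2) = 4
h(4) = -10
g(-10) = 8
f(8) = 7

7


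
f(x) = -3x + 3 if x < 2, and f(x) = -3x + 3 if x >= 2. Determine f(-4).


-4 satisfies x < 2
f(-4) = 15

15


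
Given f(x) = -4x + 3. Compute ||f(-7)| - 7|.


f(-7) = 31
|31| = 31
|31 - 7| = 24

24


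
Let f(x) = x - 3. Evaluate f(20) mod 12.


5


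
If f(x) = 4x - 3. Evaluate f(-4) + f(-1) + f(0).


f(-4) = -19
f(-1) = -7
f(0) = -3
Sum = -29

-29


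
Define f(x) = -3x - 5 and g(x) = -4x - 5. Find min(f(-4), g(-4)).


f(-4) = 7
g(-4) = 11
min = 7

7


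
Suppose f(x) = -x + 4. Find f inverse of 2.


Solve -x + 4 = 2
x = (2 - 4) / (-1) = 2

2


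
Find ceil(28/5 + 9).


28/5 = 5.6
5.6 + 9 = 14.6
ceil(14.6) = 15

15


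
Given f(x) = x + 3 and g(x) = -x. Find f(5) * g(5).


f(5) = 8
g(5) = -5
Product = -40

-40


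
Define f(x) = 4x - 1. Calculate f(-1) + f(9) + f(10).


f(-1) = -5
f(9) = 35
f(10) = 39
Sum = 69

69


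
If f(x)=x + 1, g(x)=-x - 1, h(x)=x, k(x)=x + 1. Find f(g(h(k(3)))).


k(3) = 4
h(4) = 4
g(4) = -5
f(-5) = -4

-4


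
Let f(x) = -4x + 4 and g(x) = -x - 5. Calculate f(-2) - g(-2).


f(-2) = 12
g(-2) = -3
Difference = 15

15


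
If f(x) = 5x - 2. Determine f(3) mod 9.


f(3) = 13
13 mod 9 = 4

4


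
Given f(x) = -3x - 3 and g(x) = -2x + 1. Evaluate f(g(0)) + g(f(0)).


1


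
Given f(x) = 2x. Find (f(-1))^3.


f(-1) = -2
(-2)^3 = -8

-8


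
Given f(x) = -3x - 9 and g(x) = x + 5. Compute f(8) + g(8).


f(8) = -33
g(8) = 13
Sum = -20

-20


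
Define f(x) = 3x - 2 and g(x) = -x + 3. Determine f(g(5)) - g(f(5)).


f(g(5)) = -8
g(f(5)) = -10
Difference = 2

2


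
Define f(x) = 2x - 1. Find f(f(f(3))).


f(3) = 5
f(5) = 9
f(9) = 17

17


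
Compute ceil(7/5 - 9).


7/5 = 1.4
1.4 - 9 = -7.6
ceil(-7.6) = -7

-7


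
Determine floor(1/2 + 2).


1/2 = 0.5
0.5 + 2 = 2.5
floor(2.5) = 2

2


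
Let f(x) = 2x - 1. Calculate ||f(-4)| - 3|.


f(-4) = -9
|-9| = 9
|9 - 3| = 6

6
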